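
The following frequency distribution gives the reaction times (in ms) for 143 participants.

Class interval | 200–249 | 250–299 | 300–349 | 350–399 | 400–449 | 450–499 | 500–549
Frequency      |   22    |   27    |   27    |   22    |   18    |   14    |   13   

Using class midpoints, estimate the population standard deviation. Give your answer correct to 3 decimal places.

93.225

Midpoints: 224.5, 274.5, 324.5, 374.5, 424.5, 474.5, 524.5
n = 143, Σfm = 50453.5, mean = 352.8217
Σfm² = 19043885.75
Σf(m − x̄)² = Σfm² − (Σfm)²/n = 19043885.75 − 50453.5²/143 = 1242797.2028
Population variance = 1242797.2028 / 143 = 8690.8895
Standard deviation = √8690.8895 = 93.2249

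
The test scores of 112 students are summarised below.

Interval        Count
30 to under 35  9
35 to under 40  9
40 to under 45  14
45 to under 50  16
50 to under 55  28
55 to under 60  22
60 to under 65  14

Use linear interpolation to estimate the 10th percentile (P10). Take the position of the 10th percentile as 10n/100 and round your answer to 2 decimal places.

Cumulative frequencies: 9, 18, 32, 48, 76, 98, 112
n = 112; position = 10n/100 = 11.2.
This falls in the class 35 to under 40: L = 35, F = 9, f = 9, h = 5.
10th percentile ≈ 35 + ((11.2 − 9) / 9) × 5 = 36.2222

36.22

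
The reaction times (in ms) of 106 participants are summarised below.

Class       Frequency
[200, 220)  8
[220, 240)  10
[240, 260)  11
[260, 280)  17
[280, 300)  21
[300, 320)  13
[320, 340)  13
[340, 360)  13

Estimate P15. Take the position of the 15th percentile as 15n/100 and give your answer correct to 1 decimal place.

235.8

Cumulative frequencies: 8, 18, 29, 46, 67, 80, 93, 106
n = 106; position = 15n/100 = 15.9.
This falls in the class [220, 240): L = 220, F = 8, f = 10, h = 20.
15th percentile ≈ 220 + ((15.9 − 8) / 10) × 20 = 235.8000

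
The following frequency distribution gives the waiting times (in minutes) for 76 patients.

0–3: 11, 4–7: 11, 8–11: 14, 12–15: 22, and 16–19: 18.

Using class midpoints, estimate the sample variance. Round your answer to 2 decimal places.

Midpoints: 1.5, 5.5, 9.5, 13.5, 17.5
n = 76, Σfm = 822, mean = 10.8158
Σfm² = 11143
Σf(m − x̄)² = Σfm² − (Σfm)²/n = 11143 − 822²/76 = 2252.4211
Sample variance = 2252.4211 / 75 = 30.0323

30.03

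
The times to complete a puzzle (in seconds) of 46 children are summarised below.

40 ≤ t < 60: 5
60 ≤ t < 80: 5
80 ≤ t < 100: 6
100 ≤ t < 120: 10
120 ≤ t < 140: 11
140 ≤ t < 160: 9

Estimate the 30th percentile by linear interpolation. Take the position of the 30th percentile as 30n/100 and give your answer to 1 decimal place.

92.7

Cumulative frequencies: 5, 10, 16, 26, 37, 46
n = 46; position = 30n/100 = 13.8.
This falls in the class 80 ≤ t < 100: L = 80, F = 10, f = 6, h = 20.
30th percentile ≈ 80 + ((13.8 − 10) / 6) × 20 = 92.6667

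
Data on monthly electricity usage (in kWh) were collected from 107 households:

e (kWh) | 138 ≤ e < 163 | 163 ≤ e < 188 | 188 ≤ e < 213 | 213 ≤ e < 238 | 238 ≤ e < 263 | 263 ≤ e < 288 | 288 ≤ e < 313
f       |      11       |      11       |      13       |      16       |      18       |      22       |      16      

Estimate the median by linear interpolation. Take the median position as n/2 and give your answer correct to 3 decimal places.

Cumulative frequencies: 11, 22, 35, 51, 69, 91, 107
n = 107; position = n/2 = 53.5.
This falls in the class 238 ≤ e < 263: L = 238, F = 51, f = 18, h = 25.
Median ≈ 238 + ((53.5 − 51) / 18) × 25 = 241.4722

241.472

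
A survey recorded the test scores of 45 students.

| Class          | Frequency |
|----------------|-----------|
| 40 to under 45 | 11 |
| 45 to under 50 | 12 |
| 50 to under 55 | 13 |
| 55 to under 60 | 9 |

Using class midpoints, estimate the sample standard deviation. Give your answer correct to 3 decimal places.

Midpoints: 42.5, 47.5, 52.5, 57.5
n = 45, Σfm = 2237.5, mean = 49.7222
Σfm² = 112531.25
Σf(m − x̄)² = Σfm² − (Σfm)²/n = 112531.25 − 2237.5²/45 = 1277.7778
Sample variance = 1277.7778 / 44 = 29.0404
Standard deviation = √29.0404 = 5.3889

5.389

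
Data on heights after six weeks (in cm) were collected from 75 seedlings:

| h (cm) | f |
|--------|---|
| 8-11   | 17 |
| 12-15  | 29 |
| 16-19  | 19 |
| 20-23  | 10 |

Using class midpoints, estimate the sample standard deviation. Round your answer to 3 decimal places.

3.878

Midpoints: 9.5, 13.5, 17.5, 21.5
n = 75, Σfm = 1100.5, mean = 14.6733
Σfm² = 17260.75
Σf(m − x̄)² = Σfm² − (Σfm)²/n = 17260.75 − 1100.5²/75 = 1112.7467
Sample variance = 1112.7467 / 74 = 15.0371
Standard deviation = √15.0371 = 3.8778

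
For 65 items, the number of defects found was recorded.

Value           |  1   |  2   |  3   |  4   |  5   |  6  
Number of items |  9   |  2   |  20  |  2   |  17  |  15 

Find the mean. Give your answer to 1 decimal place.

Values: 1, 2, 3, 4, 5, 6
Σfx = 9×1 + 2×2 + 20×3 + 2×4 + 17×5 + 15×6 = 256
n = Σf = 65
Mean = 256 / 65 = 3.9385

3.9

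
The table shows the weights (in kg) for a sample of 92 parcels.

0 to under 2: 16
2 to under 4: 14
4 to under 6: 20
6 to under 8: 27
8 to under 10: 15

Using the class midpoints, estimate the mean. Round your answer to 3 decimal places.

5.239

Midpoints: 1, 3, 5, 7, 9
Σfm = 16×1 + 14×3 + 20×5 + 27×7 + 15×9 = 482
n = Σf = 92
Mean = 482 / 92 = 5.2391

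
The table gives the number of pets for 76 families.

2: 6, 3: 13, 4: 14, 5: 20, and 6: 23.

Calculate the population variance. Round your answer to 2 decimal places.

Values: 2, 3, 4, 5, 6
n = 76, Σfx = 345, mean = 4.5395
Σfx² = 1693
Σf(x − x̄)² = Σfx² − (Σfx)²/n = 1693 − 345²/76 = 126.8816
Population variance = 126.8816 / 76 = 1.6695

1.67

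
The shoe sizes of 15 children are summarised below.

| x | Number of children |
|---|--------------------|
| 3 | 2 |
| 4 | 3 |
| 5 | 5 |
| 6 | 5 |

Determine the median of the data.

5

Cumulative frequencies: 2, 5, 10, 15
n = 15, so the median is the value in position (n+1)/2 = 8.
Position 8 falls at value 5.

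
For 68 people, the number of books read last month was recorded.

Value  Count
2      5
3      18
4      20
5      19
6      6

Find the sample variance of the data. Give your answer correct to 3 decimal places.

Values: 2, 3, 4, 5, 6
n = 68, Σfx = 275, mean = 4.0441
Σfx² = 1193
Σf(x − x̄)² = Σfx² − (Σfx)²/n = 1193 − 275²/68 = 80.8676
Sample variance = 80.8676 / 67 = 1.2070

1.207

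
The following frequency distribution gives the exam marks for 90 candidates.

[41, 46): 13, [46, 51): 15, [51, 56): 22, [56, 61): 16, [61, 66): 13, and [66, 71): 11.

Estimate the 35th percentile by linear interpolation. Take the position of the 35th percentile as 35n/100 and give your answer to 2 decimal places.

Cumulative frequencies: 13, 28, 50, 66, 79, 90
n = 90; position = 35n/100 = 31.5.
This falls in the class [51, 56): L = 51, F = 28, f = 22, h = 5.
35th percentile ≈ 51 + ((31.5 − 28) / 22) × 5 = 51.7955

51.80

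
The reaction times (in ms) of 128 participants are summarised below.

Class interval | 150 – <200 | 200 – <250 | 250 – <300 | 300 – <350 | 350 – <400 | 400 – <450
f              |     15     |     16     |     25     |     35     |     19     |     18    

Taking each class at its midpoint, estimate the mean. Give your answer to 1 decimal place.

306.6

Midpoints: 175, 225, 275, 325, 375, 425
Σfm = 15×175 + 16×225 + 25×275 + 35×325 + 19×375 + 18×425 = 39250
n = Σf = 128
Mean = 39250 / 128 = 306.6406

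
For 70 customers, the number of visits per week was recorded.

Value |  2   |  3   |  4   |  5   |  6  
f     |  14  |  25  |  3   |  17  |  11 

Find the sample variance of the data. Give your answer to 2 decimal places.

Values: 2, 3, 4, 5, 6
n = 70, Σfx = 266, mean = 3.8000
Σfx² = 1150
Σf(x − x̄)² = Σfx² − (Σfx)²/n = 1150 − 266²/70 = 139.2000
Sample variance = 139.2000 / 69 = 2.0174

2.02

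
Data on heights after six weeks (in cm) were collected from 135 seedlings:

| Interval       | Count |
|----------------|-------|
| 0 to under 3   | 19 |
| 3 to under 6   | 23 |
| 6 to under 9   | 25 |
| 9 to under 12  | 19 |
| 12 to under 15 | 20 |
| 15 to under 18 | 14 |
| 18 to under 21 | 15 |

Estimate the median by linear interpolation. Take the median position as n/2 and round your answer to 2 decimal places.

9.08

Cumulative frequencies: 19, 42, 67, 86, 106, 120, 135
n = 135; position = n/2 = 67.5.
This falls in the class 9 to under 12: L = 9, F = 67, f = 19, h = 3.
Median ≈ 9 + ((67.5 − 67) / 19) × 3 = 9.0789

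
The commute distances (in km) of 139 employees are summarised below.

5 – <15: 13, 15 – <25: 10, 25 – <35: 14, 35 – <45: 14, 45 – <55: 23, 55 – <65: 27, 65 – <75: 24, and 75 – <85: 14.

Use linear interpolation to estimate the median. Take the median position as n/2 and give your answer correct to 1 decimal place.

Cumulative frequencies: 13, 23, 37, 51, 74, 101, 125, 139
n = 139; position = n/2 = 69.5.
This falls in the class 45 – <55: L = 45, F = 51, f = 23, h = 10.
Median ≈ 45 + ((69.5 − 51) / 23) × 10 = 53.0435

53.0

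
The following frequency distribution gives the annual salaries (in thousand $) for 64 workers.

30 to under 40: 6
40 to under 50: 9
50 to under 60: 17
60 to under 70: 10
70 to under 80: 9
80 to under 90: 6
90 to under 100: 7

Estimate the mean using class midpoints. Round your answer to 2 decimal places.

Midpoints: 35, 45, 55, 65, 75, 85, 95
Σfm = 6×35 + 9×45 + 17×55 + 10×65 + 9×75 + 6×85 + 7×95 = 4050
n = Σf = 64
Mean = 4050 / 64 = 63.2812

63.28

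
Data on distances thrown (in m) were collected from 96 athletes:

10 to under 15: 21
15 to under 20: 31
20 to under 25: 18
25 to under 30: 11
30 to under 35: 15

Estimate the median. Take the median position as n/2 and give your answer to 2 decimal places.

19.35

Cumulative frequencies: 21, 52, 70, 81, 96
n = 96; position = n/2 = 48.
This falls in the class 15 to under 20: L = 15, F = 21, f = 31, h = 5.
Median ≈ 15 + ((48 − 21) / 31) × 5 = 19.3548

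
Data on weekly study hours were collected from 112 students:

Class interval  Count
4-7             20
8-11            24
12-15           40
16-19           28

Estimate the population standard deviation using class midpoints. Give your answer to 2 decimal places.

Midpoints: 5.5, 9.5, 13.5, 17.5
n = 112, Σfm = 1368, mean = 12.2143
Σfm² = 18636
Σf(m − x̄)² = Σfm² − (Σfm)²/n = 18636 − 1368²/112 = 1926.8571
Population variance = 1926.8571 / 112 = 17.2041
Standard deviation = √17.2041 = 4.1478

4.15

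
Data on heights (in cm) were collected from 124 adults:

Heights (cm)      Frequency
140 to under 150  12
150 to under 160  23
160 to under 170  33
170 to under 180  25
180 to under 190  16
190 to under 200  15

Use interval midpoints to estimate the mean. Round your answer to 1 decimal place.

169.4

Midpoints: 145, 155, 165, 175, 185, 195
Σfm = 12×145 + 23×155 + 33×165 + 25×175 + 16×185 + 15×195 = 21010
n = Σf = 124
Mean = 21010 / 124 = 169.4355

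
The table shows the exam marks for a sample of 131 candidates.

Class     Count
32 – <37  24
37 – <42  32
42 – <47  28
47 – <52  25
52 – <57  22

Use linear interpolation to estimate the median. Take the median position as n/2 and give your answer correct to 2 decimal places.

Cumulative frequencies: 24, 56, 84, 109, 131
n = 131; position = n/2 = 65.5.
This falls in the class 42 – <47: L = 42, F = 56, f = 28, h = 5.
Median ≈ 42 + ((65.5 − 56) / 28) × 5 = 43.6964

43.70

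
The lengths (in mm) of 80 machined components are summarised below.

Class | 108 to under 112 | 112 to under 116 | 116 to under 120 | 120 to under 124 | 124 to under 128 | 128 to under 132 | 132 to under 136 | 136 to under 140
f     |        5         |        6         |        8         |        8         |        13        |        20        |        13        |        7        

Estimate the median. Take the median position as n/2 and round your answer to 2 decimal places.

128.00

Cumulative frequencies: 5, 11, 19, 27, 40, 60, 73, 80
n = 80; position = n/2 = 40.
This falls in the class 124 to under 128: L = 124, F = 27, f = 13, h = 4.
Median ≈ 124 + ((40 − 27) / 13) × 4 = 128.0000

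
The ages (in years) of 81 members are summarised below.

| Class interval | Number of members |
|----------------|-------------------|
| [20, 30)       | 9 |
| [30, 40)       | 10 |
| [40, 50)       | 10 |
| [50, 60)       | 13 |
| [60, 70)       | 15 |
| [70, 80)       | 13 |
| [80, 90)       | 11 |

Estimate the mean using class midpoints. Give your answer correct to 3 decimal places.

Midpoints: 25, 35, 45, 55, 65, 75, 85
Σfm = 9×25 + 10×35 + 10×45 + 13×55 + 15×65 + 13×75 + 11×85 = 4625
n = Σf = 81
Mean = 4625 / 81 = 57.0988

57.099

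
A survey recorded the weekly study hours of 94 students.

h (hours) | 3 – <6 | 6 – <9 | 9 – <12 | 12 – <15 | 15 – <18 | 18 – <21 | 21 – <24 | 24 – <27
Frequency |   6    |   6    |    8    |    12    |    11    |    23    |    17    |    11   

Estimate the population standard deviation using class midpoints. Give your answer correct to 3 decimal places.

Midpoints: 4.5, 7.5, 10.5, 13.5, 16.5, 19.5, 22.5, 25.5
n = 94, Σfm = 1611, mean = 17.1383
Σfm² = 31027.5
Σf(m − x̄)² = Σfm² − (Σfm)²/n = 31027.5 − 1611²/94 = 3417.7021
Population variance = 3417.7021 / 94 = 36.3585
Standard deviation = √36.3585 = 6.0298

6.030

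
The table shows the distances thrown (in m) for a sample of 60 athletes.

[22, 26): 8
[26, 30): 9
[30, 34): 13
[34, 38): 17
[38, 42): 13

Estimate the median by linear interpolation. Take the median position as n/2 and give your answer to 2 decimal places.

34.00

Cumulative frequencies: 8, 17, 30, 47, 60
n = 60; position = n/2 = 30.
This falls in the class [30, 34): L = 30, F = 17, f = 13, h = 4.
Median ≈ 30 + ((30 − 17) / 13) × 4 = 34.0000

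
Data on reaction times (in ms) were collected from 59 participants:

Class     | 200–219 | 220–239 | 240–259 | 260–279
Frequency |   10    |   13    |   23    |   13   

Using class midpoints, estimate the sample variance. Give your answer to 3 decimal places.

Midpoints: 209.5, 229.5, 249.5, 269.5
n = 59, Σfm = 14320.5, mean = 242.7203
Σfm² = 3499564.75
Σf(m − x̄)² = Σfm² − (Σfm)²/n = 3499564.75 − 14320.5²/59 = 23688.1356
Sample variance = 23688.1356 / 58 = 408.4161

408.416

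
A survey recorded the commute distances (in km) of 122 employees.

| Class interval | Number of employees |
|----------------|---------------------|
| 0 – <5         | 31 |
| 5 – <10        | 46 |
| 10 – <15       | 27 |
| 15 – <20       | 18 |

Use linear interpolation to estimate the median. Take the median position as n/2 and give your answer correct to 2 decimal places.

Cumulative frequencies: 31, 77, 104, 122
n = 122; position = n/2 = 61.
This falls in the class 5 – <10: L = 5, F = 31, f = 46, h = 5.
Median ≈ 5 + ((61 − 31) / 46) × 5 = 8.2609

8.26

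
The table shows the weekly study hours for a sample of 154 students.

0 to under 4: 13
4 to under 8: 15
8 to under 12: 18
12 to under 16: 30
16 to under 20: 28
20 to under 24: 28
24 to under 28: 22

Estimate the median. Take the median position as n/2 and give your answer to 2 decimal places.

16.14

Cumulative frequencies: 13, 28, 46, 76, 104, 132, 154
n = 154; position = n/2 = 77.
This falls in the class 16 to under 20: L = 16, F = 76, f = 28, h = 4.
Median ≈ 16 + ((77 − 76) / 28) × 4 = 16.1429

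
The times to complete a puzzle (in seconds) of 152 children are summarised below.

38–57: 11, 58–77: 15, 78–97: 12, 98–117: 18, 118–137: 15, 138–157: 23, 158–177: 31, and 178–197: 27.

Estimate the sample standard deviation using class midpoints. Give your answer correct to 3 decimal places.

44.838

Midpoints: 47.5, 67.5, 87.5, 107.5, 127.5, 147.5, 167.5, 187.5
n = 152, Σfm = 20080, mean = 132.1053
Σfm² = 2956250
Σf(m − x̄)² = Σfm² − (Σfm)²/n = 2956250 − 20080²/152 = 303576.3158
Sample variance = 303576.3158 / 151 = 2010.4392
Standard deviation = √2010.4392 = 44.8379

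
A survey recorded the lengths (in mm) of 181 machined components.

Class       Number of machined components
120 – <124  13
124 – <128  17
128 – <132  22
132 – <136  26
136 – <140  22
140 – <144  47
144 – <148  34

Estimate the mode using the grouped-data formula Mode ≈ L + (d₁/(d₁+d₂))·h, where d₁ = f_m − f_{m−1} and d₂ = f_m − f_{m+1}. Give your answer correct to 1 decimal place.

142.6

Modal class: 140 – <144 (highest frequency 47).
d₁ = 47 − 22 = 25, d₂ = 47 − 34 = 13
Mode ≈ 140 + (25/(25+13)) × 4 = 140 + 2.6316 = 142.6316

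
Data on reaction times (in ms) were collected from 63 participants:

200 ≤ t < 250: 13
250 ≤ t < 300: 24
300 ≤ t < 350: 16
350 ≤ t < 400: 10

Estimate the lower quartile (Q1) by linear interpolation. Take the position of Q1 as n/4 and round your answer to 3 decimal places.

255.729

Cumulative frequencies: 13, 37, 53, 63
n = 63; position = n/4 = 15.75.
This falls in the class 250 ≤ t < 300: L = 250, F = 13, f = 24, h = 50.
Lower quartile ≈ 250 + ((15.75 − 13) / 24) × 50 = 255.7292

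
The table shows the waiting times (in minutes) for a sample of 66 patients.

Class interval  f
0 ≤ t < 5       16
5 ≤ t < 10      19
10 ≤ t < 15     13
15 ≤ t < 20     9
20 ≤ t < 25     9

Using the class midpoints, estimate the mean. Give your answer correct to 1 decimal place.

Midpoints: 2.5, 7.5, 12.5, 17.5, 22.5
Σfm = 16×2.5 + 19×7.5 + 13×12.5 + 9×17.5 + 9×22.5 = 705
n = Σf = 66
Mean = 705 / 66 = 10.6818

10.7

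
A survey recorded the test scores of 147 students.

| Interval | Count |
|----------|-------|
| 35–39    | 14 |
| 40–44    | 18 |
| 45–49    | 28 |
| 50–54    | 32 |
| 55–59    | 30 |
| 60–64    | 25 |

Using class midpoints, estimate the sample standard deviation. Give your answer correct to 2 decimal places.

7.76

Midpoints: 37, 42, 47, 52, 57, 62
n = 147, Σfm = 7514, mean = 51.1156
Σfm² = 392868
Σf(m − x̄)² = Σfm² − (Σfm)²/n = 392868 − 7514²/147 = 8785.0340
Sample variance = 8785.0340 / 146 = 60.1715
Standard deviation = √60.1715 = 7.7570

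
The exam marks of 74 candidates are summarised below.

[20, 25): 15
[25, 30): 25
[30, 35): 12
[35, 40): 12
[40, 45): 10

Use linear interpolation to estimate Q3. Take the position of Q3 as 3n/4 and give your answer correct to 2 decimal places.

Cumulative frequencies: 15, 40, 52, 64, 74
n = 74; position = 3n/4 = 55.5.
This falls in the class [35, 40): L = 35, F = 52, f = 12, h = 5.
Upper quartile ≈ 35 + ((55.5 − 52) / 12) × 5 = 36.4583

36.46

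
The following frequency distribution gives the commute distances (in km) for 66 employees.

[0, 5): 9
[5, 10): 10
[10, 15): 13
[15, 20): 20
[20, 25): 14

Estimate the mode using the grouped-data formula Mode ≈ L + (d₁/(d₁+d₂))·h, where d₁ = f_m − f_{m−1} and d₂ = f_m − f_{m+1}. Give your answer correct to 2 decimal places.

17.69

Modal class: [15, 20) (highest frequency 20).
d₁ = 20 − 13 = 7, d₂ = 20 − 14 = 6
Mode ≈ 15 + (7/(7+6)) × 5 = 15 + 2.6923 = 17.6923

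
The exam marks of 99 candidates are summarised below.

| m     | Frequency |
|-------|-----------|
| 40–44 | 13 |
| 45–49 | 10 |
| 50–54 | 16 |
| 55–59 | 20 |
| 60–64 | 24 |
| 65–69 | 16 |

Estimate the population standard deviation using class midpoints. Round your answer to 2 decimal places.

8.06

Midpoints: 42, 47, 52, 57, 62, 67
n = 99, Σfm = 5548, mean = 56.0404
Σfm² = 317346
Σf(m − x̄)² = Σfm² − (Σfm)²/n = 317346 − 5548²/99 = 6433.8384
Population variance = 6433.8384 / 99 = 64.9883
Standard deviation = √64.9883 = 8.0615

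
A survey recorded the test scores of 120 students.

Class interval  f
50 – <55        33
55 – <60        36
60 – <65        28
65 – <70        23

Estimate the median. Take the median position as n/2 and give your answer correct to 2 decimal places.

58.75

Cumulative frequencies: 33, 69, 97, 120
n = 120; position = n/2 = 60.
This falls in the class 55 – <60: L = 55, F = 33, f = 36, h = 5.
Median ≈ 55 + ((60 − 33) / 36) × 5 = 58.7500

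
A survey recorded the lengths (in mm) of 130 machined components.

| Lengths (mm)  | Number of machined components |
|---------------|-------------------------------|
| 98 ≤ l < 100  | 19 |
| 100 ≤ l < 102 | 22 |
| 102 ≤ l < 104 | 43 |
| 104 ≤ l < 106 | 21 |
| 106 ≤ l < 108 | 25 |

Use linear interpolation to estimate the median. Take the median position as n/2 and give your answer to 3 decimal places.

103.116

Cumulative frequencies: 19, 41, 84, 105, 130
n = 130; position = n/2 = 65.
This falls in the class 102 ≤ l < 104: L = 102, F = 41, f = 43, h = 2.
Median ≈ 102 + ((65 − 41) / 43) × 2 = 103.1163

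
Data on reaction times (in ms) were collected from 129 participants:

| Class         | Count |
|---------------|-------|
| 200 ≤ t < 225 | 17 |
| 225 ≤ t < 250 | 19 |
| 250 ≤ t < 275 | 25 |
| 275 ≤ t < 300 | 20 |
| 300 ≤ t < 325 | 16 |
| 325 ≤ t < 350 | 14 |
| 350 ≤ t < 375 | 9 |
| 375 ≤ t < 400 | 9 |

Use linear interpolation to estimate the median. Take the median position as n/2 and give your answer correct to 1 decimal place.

279.4

Cumulative frequencies: 17, 36, 61, 81, 97, 111, 120, 129
n = 129; position = n/2 = 64.5.
This falls in the class 275 ≤ t < 300: L = 275, F = 61, f = 20, h = 25.
Median ≈ 275 + ((64.5 − 61) / 20) × 25 = 279.3750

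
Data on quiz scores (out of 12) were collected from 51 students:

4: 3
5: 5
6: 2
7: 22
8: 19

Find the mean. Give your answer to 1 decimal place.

Values: 4, 5, 6, 7, 8
Σfx = 3×4 + 5×5 + 2×6 + 22×7 + 19×8 = 355
n = Σf = 51
Mean = 355 / 51 = 6.9608

7.0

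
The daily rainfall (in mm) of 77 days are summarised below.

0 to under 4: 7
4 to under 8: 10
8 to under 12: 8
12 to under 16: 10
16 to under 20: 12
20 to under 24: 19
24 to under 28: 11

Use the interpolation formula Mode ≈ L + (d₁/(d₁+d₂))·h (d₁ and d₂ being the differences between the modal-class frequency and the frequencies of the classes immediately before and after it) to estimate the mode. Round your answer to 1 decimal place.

Modal class: 20 to under 24 (highest frequency 19).
d₁ = 19 − 12 = 7, d₂ = 19 − 11 = 8
Mode ≈ 20 + (7/(7+8)) × 4 = 20 + 1.8667 = 21.8667

21.9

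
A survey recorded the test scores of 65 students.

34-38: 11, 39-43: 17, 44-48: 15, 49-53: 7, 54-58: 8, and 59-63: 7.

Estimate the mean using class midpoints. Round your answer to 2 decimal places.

46.38

Midpoints: 36, 41, 46, 51, 56, 61
Σfm = 11×36 + 17×41 + 15×46 + 7×51 + 8×56 + 7×61 = 3015
n = Σf = 65
Mean = 3015 / 65 = 46.3846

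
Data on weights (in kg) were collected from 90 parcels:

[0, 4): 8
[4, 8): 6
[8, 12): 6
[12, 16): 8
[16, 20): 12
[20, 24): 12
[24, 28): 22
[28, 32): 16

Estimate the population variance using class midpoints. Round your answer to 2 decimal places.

79.14

Midpoints: 2, 6, 10, 14, 18, 22, 26, 30
n = 90, Σfm = 1756, mean = 19.5111
Σfm² = 41384
Σf(m − x̄)² = Σfm² − (Σfm)²/n = 41384 − 1756²/90 = 7122.4889
Population variance = 7122.4889 / 90 = 79.1388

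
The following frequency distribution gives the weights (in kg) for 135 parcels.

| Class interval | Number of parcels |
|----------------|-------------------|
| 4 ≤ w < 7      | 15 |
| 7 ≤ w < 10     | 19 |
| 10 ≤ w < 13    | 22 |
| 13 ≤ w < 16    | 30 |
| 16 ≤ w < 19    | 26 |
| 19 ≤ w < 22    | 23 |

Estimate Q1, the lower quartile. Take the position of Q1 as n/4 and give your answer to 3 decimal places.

Cumulative frequencies: 15, 34, 56, 86, 112, 135
n = 135; position = n/4 = 33.75.
This falls in the class 7 ≤ w < 10: L = 7, F = 15, f = 19, h = 3.
Lower quartile ≈ 7 + ((33.75 − 15) / 19) × 3 = 9.9605

9.961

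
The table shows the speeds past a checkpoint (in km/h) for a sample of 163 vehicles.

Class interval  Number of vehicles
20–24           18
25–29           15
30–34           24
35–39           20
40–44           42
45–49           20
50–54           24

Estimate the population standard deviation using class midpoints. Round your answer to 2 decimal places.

Midpoints: 22, 27, 32, 37, 42, 47, 52
n = 163, Σfm = 6261, mean = 38.4110
Σfm² = 254767
Σf(m − x̄)² = Σfm² − (Σfm)²/n = 254767 − 6261²/163 = 14275.4601
Population variance = 14275.4601 / 163 = 87.5795
Standard deviation = √87.5795 = 9.3584

9.36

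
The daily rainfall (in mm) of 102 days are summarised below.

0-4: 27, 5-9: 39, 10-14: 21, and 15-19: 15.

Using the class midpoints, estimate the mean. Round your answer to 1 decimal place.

Midpoints: 2, 7, 12, 17
Σfm = 27×2 + 39×7 + 21×12 + 15×17 = 834
n = Σf = 102
Mean = 834 / 102 = 8.1765

8.2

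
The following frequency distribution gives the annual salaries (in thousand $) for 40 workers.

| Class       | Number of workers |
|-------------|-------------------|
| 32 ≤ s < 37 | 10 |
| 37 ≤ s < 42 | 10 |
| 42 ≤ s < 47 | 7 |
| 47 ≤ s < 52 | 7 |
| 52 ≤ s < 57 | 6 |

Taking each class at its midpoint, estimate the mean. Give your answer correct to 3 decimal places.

Midpoints: 34.5, 39.5, 44.5, 49.5, 54.5
Σfm = 10×34.5 + 10×39.5 + 7×44.5 + 7×49.5 + 6×54.5 = 1725
n = Σf = 40
Mean = 1725 / 40 = 43.1250

43.125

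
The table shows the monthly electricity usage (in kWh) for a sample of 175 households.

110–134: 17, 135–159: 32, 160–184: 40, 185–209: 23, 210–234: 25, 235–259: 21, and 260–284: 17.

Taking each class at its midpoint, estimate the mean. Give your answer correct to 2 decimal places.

Midpoints: 122, 147, 172, 197, 222, 247, 272
Σfm = 17×122 + 32×147 + 40×172 + 23×197 + 25×222 + 21×247 + 17×272 = 33550
n = Σf = 175
Mean = 33550 / 175 = 191.7143

191.71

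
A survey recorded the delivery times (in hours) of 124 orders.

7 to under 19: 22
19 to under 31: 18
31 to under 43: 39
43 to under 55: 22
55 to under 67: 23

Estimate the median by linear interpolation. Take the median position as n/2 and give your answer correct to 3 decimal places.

37.769

Cumulative frequencies: 22, 40, 79, 101, 124
n = 124; position = n/2 = 62.
This falls in the class 31 to under 43: L = 31, F = 40, f = 39, h = 12.
Median ≈ 31 + ((62 − 40) / 39) × 12 = 37.7692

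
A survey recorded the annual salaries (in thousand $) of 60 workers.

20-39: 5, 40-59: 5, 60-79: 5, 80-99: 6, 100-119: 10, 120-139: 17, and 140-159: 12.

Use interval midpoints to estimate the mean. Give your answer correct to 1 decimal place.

Midpoints: 29.5, 49.5, 69.5, 89.5, 109.5, 129.5, 149.5
Σfm = 5×29.5 + 5×49.5 + 5×69.5 + 6×89.5 + 10×109.5 + 17×129.5 + 12×149.5 = 6370
n = Σf = 60
Mean = 6370 / 60 = 106.1667

106.2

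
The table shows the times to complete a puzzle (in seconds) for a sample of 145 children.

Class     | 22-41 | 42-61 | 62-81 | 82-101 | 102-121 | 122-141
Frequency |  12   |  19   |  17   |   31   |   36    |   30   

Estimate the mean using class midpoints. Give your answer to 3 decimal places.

92.190

Midpoints: 31.5, 51.5, 71.5, 91.5, 111.5, 131.5
Σfm = 12×31.5 + 19×51.5 + 17×71.5 + 31×91.5 + 36×111.5 + 30×131.5 = 13367.5
n = Σf = 145
Mean = 13367.5 / 145 = 92.1897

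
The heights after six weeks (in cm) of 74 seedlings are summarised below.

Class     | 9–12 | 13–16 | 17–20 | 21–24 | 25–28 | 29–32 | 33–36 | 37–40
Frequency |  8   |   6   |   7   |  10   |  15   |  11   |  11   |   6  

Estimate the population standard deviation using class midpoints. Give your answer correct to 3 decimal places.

8.342

Midpoints: 10.5, 14.5, 18.5, 22.5, 26.5, 30.5, 34.5, 38.5
n = 74, Σfm = 1869, mean = 25.2568
Σfm² = 52354.5
Σf(m − x̄)² = Σfm² − (Σfm)²/n = 52354.5 − 1869²/74 = 5149.6216
Population variance = 5149.6216 / 74 = 69.5895
Standard deviation = √69.5895 = 8.3420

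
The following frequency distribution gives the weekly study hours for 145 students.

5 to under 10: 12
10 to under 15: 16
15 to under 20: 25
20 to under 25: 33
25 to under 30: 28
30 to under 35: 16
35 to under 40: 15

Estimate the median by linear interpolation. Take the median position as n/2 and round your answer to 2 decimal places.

22.95

Cumulative frequencies: 12, 28, 53, 86, 114, 130, 145
n = 145; position = n/2 = 72.5.
This falls in the class 20 to under 25: L = 20, F = 53, f = 33, h = 5.
Median ≈ 20 + ((72.5 − 53) / 33) × 5 = 22.9545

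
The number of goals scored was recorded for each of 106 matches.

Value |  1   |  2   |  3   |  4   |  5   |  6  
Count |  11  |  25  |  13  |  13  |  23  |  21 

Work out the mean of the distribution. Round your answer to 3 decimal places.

Values: 1, 2, 3, 4, 5, 6
Σfx = 11×1 + 25×2 + 13×3 + 13×4 + 23×5 + 21×6 = 393
n = Σf = 106
Mean = 393 / 106 = 3.7075

3.708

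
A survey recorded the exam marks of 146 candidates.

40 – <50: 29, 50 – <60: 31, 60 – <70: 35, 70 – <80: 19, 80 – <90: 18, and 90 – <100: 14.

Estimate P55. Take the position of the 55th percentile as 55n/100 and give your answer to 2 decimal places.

Cumulative frequencies: 29, 60, 95, 114, 132, 146
n = 146; position = 55n/100 = 80.3.
This falls in the class 60 – <70: L = 60, F = 60, f = 35, h = 10.
55th percentile ≈ 60 + ((80.3 − 60) / 35) × 10 = 65.8000

65.80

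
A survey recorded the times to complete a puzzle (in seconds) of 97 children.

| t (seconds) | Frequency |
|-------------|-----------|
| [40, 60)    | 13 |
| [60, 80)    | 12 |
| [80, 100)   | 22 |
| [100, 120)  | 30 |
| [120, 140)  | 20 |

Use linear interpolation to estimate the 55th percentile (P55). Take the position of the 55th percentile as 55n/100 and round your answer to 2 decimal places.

Cumulative frequencies: 13, 25, 47, 77, 97
n = 97; position = 55n/100 = 53.35.
This falls in the class [100, 120): L = 100, F = 47, f = 30, h = 20.
55th percentile ≈ 100 + ((53.35 − 47) / 30) × 20 = 104.2333

104.23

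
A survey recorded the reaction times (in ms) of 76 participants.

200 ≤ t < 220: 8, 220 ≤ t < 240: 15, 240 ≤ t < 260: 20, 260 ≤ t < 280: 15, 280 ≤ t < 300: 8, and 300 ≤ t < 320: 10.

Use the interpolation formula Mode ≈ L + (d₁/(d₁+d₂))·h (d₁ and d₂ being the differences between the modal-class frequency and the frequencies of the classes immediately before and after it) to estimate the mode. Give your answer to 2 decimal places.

250.00

Modal class: 240 ≤ t < 260 (highest frequency 20).
d₁ = 20 − 15 = 5, d₂ = 20 − 15 = 5
Mode ≈ 240 + (5/(5+5)) × 20 = 240 + 10.0000 = 250.0000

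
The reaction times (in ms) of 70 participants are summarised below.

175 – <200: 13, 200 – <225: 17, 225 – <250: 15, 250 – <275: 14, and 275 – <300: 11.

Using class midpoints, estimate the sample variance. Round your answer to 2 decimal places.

1144.02

Midpoints: 187.5, 212.5, 237.5, 262.5, 287.5
n = 70, Σfm = 16450, mean = 235.0000
Σfm² = 3944687.5
Σf(m − x̄)² = Σfm² − (Σfm)²/n = 3944687.5 − 16450²/70 = 78937.5000
Sample variance = 78937.5000 / 69 = 1144.0217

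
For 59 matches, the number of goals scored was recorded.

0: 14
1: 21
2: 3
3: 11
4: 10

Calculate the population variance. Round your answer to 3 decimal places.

2.076

Values: 0, 1, 2, 3, 4
n = 59, Σfx = 100, mean = 1.6949
Σfx² = 292
Σf(x − x̄)² = Σfx² − (Σfx)²/n = 292 − 100²/59 = 122.5085
Population variance = 122.5085 / 59 = 2.0764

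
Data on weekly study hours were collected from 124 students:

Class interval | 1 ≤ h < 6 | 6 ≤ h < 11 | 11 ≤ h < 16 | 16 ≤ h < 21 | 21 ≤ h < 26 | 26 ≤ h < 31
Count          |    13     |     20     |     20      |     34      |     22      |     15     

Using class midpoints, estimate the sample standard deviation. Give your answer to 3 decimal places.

7.560

Midpoints: 3.5, 8.5, 13.5, 18.5, 23.5, 28.5
n = 124, Σfm = 2059, mean = 16.6048
Σfm² = 41219
Σf(m − x̄)² = Σfm² − (Σfm)²/n = 41219 − 2059²/124 = 7029.6371
Sample variance = 7029.6371 / 123 = 57.1515
Standard deviation = √57.1515 = 7.5599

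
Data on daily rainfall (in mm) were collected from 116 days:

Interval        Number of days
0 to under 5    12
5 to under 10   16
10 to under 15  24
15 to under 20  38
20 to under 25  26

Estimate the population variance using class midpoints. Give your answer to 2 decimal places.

Midpoints: 2.5, 7.5, 12.5, 17.5, 22.5
n = 116, Σfm = 1700, mean = 14.6552
Σfm² = 29525
Σf(m − x̄)² = Σfm² − (Σfm)²/n = 29525 − 1700²/116 = 4611.2069
Population variance = 4611.2069 / 116 = 39.7518

39.75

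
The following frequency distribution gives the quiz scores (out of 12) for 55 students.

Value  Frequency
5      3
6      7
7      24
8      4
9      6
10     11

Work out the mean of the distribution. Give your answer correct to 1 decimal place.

7.7

Values: 5, 6, 7, 8, 9, 10
Σfx = 3×5 + 7×6 + 24×7 + 4×8 + 6×9 + 11×10 = 421
n = Σf = 55
Mean = 421 / 55 = 7.6545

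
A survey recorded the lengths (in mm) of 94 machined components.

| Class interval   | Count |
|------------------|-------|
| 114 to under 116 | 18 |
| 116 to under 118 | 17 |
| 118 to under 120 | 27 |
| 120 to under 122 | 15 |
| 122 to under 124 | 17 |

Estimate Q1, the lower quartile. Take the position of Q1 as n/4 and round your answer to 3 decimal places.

116.647

Cumulative frequencies: 18, 35, 62, 77, 94
n = 94; position = n/4 = 23.5.
This falls in the class 116 to under 118: L = 116, F = 18, f = 17, h = 2.
Lower quartile ≈ 116 + ((23.5 − 18) / 17) × 2 = 116.6471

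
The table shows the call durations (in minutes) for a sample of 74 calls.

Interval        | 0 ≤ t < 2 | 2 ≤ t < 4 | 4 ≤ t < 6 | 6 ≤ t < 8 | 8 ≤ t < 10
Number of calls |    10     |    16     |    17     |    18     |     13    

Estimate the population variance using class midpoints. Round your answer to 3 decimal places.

6.764

Midpoints: 1, 3, 5, 7, 9
n = 74, Σfm = 386, mean = 5.2162
Σfm² = 2514
Σf(m − x̄)² = Σfm² − (Σfm)²/n = 2514 − 386²/74 = 500.5405
Population variance = 500.5405 / 74 = 6.7641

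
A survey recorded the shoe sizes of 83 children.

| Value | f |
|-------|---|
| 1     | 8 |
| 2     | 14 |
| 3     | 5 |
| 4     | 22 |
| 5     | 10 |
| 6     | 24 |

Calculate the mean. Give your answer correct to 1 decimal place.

4.0

Values: 1, 2, 3, 4, 5, 6
Σfx = 8×1 + 14×2 + 5×3 + 22×4 + 10×5 + 24×6 = 333
n = Σf = 83
Mean = 333 / 83 = 4.0120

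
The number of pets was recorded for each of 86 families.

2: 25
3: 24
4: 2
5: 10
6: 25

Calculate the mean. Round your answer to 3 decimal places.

Values: 2, 3, 4, 5, 6
Σfx = 25×2 + 24×3 + 2×4 + 10×5 + 25×6 = 330
n = Σf = 86
Mean = 330 / 86 = 3.8372

3.837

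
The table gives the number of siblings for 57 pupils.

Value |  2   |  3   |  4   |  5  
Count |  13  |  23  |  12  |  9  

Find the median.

Cumulative frequencies: 13, 36, 48, 57
n = 57, so the median is the value in position (n+1)/2 = 29.
Position 29 falls at value 3.

3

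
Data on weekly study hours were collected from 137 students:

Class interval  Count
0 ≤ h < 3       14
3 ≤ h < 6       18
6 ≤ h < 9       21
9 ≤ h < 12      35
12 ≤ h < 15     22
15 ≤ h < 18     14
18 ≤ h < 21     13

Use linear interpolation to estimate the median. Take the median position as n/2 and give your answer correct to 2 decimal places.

10.33

Cumulative frequencies: 14, 32, 53, 88, 110, 124, 137
n = 137; position = n/2 = 68.5.
This falls in the class 9 ≤ h < 12: L = 9, F = 53, f = 35, h = 3.
Median ≈ 9 + ((68.5 − 53) / 35) × 3 = 10.3286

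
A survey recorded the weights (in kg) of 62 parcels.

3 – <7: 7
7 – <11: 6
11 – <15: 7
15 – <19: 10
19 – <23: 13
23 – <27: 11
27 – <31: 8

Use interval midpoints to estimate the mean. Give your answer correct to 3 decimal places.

Midpoints: 5, 9, 13, 17, 21, 25, 29
Σfm = 7×5 + 6×9 + 7×13 + 10×17 + 13×21 + 11×25 + 8×29 = 1130
n = Σf = 62
Mean = 1130 / 62 = 18.2258

18.226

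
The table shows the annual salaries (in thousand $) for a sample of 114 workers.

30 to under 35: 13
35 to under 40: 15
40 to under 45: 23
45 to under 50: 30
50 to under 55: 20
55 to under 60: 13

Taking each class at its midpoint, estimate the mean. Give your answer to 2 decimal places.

Midpoints: 32.5, 37.5, 42.5, 47.5, 52.5, 57.5
Σfm = 13×32.5 + 15×37.5 + 23×42.5 + 30×47.5 + 20×52.5 + 13×57.5 = 5185
n = Σf = 114
Mean = 5185 / 114 = 45.4825

45.48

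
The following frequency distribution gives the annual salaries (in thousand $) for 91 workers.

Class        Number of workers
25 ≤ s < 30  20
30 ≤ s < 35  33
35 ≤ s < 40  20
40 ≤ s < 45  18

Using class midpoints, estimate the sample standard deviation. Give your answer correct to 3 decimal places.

Midpoints: 27.5, 32.5, 37.5, 42.5
n = 91, Σfm = 3137.5, mean = 34.4780
Σfm² = 110618.75
Σf(m − x̄)² = Σfm² − (Σfm)²/n = 110618.75 − 3137.5²/91 = 2443.9560
Sample variance = 2443.9560 / 90 = 27.1551
Standard deviation = √27.1551 = 5.2111

5.211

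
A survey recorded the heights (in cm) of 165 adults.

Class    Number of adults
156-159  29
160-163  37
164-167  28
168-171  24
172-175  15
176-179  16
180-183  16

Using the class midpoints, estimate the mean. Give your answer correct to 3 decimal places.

Midpoints: 157.5, 161.5, 165.5, 169.5, 173.5, 177.5, 181.5
Σfm = 29×157.5 + 37×161.5 + 28×165.5 + 24×169.5 + 15×173.5 + 16×177.5 + 16×181.5 = 27591.5
n = Σf = 165
Mean = 27591.5 / 165 = 167.2212

167.221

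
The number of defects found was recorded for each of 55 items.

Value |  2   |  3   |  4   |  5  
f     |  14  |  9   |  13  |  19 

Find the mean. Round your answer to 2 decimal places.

3.67

Values: 2, 3, 4, 5
Σfx = 14×2 + 9×3 + 13×4 + 19×5 = 202
n = Σf = 55
Mean = 202 / 55 = 3.6727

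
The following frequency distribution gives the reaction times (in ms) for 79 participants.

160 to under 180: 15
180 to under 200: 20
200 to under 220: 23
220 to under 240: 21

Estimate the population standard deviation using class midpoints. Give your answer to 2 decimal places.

21.39

Midpoints: 170, 190, 210, 230
n = 79, Σfm = 16010, mean = 202.6582
Σfm² = 3280700
Σf(m − x̄)² = Σfm² − (Σfm)²/n = 3280700 − 16010²/79 = 36141.7722
Population variance = 36141.7722 / 79 = 457.4908
Standard deviation = √457.4908 = 21.3890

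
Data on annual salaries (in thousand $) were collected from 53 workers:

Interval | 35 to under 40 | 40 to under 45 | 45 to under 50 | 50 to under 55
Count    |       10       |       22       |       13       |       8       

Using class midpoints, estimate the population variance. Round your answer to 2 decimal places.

22.73

Midpoints: 37.5, 42.5, 47.5, 52.5
n = 53, Σfm = 2347.5, mean = 44.2925
Σfm² = 105181.25
Σf(m − x̄)² = Σfm² − (Σfm)²/n = 105181.25 − 2347.5²/53 = 1204.7170
Population variance = 1204.7170 / 53 = 22.7305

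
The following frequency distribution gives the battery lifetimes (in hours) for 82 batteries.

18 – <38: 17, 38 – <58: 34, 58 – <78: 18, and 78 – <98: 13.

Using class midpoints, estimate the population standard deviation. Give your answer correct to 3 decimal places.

19.520

Midpoints: 28, 48, 68, 88
n = 82, Σfm = 4476, mean = 54.5854
Σfm² = 275568
Σf(m − x̄)² = Σfm² − (Σfm)²/n = 275568 − 4476²/82 = 31243.9024
Population variance = 31243.9024 / 82 = 381.0232
Standard deviation = √381.0232 = 19.5198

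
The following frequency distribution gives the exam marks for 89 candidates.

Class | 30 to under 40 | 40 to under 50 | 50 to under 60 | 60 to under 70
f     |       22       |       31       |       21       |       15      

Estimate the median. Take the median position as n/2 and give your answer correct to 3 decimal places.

Cumulative frequencies: 22, 53, 74, 89
n = 89; position = n/2 = 44.5.
This falls in the class 40 to under 50: L = 40, F = 22, f = 31, h = 10.
Median ≈ 40 + ((44.5 − 22) / 31) × 10 = 47.2581

47.258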